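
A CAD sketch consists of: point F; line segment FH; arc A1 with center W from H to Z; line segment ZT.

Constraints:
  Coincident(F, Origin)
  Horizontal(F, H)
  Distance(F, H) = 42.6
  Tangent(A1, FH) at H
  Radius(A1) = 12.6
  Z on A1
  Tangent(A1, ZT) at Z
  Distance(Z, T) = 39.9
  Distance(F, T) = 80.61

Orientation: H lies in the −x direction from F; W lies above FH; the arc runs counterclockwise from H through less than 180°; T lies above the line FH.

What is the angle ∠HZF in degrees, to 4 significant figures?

77.56°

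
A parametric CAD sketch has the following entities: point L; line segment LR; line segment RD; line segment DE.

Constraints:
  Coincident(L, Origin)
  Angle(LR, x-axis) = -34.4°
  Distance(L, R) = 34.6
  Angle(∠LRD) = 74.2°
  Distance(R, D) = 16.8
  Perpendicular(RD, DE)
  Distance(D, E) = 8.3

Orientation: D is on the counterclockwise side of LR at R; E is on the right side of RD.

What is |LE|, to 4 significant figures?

42.24

L is at the origin; LR runs at -34.4° with length 34.6, so R = 34.6·(cos -34.4°, sin -34.4°) = (28.55, -19.55). ∠LRD = 74.2°, so RD runs at -34.4° + (180° − 74.2°) = 71.40° from the x-axis; with |RD| = 16.8, D = R + 16.8·(cos 71.40°, sin 71.40°) = (33.91, -3.625). The perpendicularity gives DE at right angles to RD; with |DE| = 8.3 on the right of RD, E = D + 8.3·(0.9478, -0.3190) = (41.77, -6.273). Then |LE| = |E − L| = 42.24.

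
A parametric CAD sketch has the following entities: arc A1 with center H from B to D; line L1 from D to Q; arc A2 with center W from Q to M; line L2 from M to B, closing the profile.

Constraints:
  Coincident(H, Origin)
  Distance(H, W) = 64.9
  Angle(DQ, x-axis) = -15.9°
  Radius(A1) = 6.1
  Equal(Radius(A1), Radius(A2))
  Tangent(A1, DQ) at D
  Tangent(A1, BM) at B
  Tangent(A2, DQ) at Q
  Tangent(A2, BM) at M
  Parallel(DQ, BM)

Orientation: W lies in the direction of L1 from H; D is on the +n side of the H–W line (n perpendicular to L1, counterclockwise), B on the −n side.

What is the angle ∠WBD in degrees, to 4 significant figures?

84.63°

The slot axis is L1's direction at -15.9°, so u = (cos -15.9°, sin -15.9°) = (0.9617, -0.2740) and n = (−sin -15.9°, cos -15.9°) = (0.2740, 0.9617). H is at the origin and W lies 64.9 along u from H, so W = 64.9·u = (62.42, -17.78). Tangency of A1 to both parallel lines with radius 6.1 puts D and B at H ± 6.1·n: D = (1.671, 5.867), B = (-1.671, -5.867). Then cos ∠WBD = BW·BD / (|BW||BD|), giving 84.63°.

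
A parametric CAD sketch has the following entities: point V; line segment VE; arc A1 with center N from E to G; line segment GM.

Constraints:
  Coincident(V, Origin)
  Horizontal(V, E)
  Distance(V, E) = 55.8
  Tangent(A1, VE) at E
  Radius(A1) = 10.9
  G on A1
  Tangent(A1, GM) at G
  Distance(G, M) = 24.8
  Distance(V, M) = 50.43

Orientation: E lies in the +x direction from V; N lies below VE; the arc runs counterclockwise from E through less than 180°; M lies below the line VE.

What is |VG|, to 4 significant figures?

45.98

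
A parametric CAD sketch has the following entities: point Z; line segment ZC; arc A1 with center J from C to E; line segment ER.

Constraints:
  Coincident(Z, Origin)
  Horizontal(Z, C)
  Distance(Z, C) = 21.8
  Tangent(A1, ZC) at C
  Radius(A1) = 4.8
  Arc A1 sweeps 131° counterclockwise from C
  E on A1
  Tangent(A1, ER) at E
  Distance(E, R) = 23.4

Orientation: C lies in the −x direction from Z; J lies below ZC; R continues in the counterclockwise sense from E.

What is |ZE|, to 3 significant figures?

26.6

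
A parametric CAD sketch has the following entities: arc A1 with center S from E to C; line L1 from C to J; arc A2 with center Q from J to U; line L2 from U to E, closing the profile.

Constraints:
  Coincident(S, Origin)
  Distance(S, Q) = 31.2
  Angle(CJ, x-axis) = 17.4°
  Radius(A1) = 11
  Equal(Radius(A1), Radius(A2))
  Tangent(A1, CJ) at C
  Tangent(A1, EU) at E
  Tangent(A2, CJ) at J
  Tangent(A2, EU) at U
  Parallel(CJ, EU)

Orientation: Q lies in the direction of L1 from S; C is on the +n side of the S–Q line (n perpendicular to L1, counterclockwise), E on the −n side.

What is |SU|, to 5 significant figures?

33.082

Tangency of A1 to both parallel lines with radius 11.0 puts C and E at S ± 11.0·n: C = (-3.2894, 10.497), E = (3.2894, -10.497). Equal radii place J and U the same way about Q: J = Q + 11.0·n = (26.483, 19.827), U = Q − 11.0·n = (33.062, -1.1666). Then |SU| = |U − S| = 33.082.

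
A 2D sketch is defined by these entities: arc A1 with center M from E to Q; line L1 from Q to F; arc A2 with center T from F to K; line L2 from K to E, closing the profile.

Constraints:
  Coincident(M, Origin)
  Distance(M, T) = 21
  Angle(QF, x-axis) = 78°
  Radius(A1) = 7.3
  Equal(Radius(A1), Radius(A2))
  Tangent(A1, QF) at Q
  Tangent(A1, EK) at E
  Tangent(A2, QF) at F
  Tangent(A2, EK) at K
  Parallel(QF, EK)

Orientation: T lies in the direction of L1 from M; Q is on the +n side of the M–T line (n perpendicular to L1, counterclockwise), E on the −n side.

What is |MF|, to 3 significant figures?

22.2

Tangency of A1 to both parallel lines with radius 7.3 puts Q and E at M ± 7.3·n: Q = (-7.14, 1.52), E = (7.14, -1.52). Equal radii place F and K the same way about T: F = T + 7.3·n = (-2.77, 22.1), K = T − 7.3·n = (11.5, 19.0). Then |MF| = |F − M| = 22.2.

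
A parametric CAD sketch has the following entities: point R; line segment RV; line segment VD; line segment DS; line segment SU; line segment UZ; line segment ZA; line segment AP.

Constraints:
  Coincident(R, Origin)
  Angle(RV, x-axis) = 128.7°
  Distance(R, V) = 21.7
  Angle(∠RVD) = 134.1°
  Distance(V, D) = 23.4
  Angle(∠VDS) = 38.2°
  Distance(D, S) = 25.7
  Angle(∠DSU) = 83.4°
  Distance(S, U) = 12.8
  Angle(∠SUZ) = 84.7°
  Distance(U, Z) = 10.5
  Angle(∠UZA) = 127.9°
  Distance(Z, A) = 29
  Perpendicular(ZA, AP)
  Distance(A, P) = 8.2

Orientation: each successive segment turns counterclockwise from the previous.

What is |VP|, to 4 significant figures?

34.97

R is at the origin; RV runs at 128.7° with length 21.7, so V = (-13.57, 16.94). ∠RVD = 134.1° gives VD at 174.6° from the x-axis; with |VD| = 23.4, D = (-36.86, 19.14). ∠VDS = 38.2° gives DS at -43.60° from the x-axis; with |DS| = 25.7, S = (-18.25, 1.414). ∠DSU = 83.4° gives SU at 53.00° from the x-axis; with |SU| = 12.8, U = (-10.55, 11.64). ∠SUZ = 84.7° gives UZ at 148.3° from the x-axis; with |UZ| = 10.5, Z = (-19.48, 17.15). ∠UZA = 127.9° gives ZA at -159.6° from the x-axis; with |ZA| = 29.0, A = (-46.66, 7.046). ZA is perpendicular to AP, so AP runs at -69.60°; with |AP| = 8.2, P = (-43.81, -0.6401). Then |VP| = |P − V| = 34.97.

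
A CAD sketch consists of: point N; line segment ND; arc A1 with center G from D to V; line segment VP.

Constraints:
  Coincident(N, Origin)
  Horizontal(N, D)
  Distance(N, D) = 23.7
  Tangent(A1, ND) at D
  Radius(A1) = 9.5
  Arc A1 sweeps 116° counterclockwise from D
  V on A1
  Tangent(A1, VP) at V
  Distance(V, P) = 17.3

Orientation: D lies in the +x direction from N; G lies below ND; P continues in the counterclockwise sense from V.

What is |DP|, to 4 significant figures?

29.23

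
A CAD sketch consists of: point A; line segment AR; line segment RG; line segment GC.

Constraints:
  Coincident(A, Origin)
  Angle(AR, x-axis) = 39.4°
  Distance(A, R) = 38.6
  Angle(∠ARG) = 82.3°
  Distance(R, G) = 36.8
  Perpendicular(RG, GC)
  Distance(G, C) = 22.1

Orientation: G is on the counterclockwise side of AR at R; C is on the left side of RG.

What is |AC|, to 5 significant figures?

35.514

∠ARG = 82.3°, so RG runs at 39.4° + (180° − 82.3°) = 137.10° from the x-axis; with |RG| = 36.8, G = R + 36.8·(cos 137.10°, sin 137.10°) = (2.8699, 49.551). The perpendicularity gives GC at right angles to RG; with |GC| = 22.1 on the left of RG, C = G + 22.1·(-0.68072, -0.73254) = (-12.174, 33.362). Then |AC| = |C − A| = 35.514.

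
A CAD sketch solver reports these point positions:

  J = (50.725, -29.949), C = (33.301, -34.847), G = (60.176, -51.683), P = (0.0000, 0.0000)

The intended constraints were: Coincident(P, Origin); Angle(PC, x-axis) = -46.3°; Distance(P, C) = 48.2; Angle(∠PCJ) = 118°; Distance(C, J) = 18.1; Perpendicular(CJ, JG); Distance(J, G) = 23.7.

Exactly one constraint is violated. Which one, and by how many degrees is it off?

Perpendicular(CJ, JG) — off by 7.80°.

P = (0.00, 0.00) ✓; PC at -46.30° ✓; |PC| = 48.20 ✓; ∠PCJ = 118.0° ✓; |CJ| = 18.10 ✓; ∠(CJ, JG) = 82.20° ✗; |JG| = 23.70 ✓.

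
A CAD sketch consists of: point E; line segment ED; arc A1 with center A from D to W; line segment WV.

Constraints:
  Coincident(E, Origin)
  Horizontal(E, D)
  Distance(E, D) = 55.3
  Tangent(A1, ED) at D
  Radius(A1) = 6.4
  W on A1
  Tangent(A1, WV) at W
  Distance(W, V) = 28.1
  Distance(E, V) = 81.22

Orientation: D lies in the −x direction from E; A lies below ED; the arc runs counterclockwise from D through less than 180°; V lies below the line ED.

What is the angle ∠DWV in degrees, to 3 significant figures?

153°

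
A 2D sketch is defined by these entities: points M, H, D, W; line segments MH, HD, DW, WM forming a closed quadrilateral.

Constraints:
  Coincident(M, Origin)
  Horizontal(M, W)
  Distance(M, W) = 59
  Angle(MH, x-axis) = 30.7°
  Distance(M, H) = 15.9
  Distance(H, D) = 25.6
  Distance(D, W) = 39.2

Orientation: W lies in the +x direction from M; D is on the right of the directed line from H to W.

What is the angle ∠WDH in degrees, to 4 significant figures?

87.96°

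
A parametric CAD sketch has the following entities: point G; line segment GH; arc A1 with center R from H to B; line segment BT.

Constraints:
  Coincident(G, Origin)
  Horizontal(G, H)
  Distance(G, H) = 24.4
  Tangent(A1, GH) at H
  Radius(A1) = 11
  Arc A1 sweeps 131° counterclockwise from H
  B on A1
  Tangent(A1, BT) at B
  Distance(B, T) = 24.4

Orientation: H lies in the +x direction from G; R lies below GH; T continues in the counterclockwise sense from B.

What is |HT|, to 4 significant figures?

37.43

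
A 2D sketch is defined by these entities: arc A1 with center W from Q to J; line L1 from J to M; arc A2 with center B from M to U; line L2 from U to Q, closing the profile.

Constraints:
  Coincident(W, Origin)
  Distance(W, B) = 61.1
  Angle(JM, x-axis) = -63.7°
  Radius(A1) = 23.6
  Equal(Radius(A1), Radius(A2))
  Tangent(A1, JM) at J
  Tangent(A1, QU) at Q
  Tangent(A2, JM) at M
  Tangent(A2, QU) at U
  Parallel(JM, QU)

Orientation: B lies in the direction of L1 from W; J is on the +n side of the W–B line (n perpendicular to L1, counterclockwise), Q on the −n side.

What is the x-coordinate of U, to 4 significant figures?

5.915

Tangency of A1 to both parallel lines with radius 23.6 puts J and Q at W ± 23.6·n: J = (21.16, 10.46), Q = (-21.16, -10.46). Equal radii place M and U the same way about B: M = B + 23.6·n = (48.23, -44.32), U = B − 23.6·n = (5.915, -65.23). So U.x = 5.915.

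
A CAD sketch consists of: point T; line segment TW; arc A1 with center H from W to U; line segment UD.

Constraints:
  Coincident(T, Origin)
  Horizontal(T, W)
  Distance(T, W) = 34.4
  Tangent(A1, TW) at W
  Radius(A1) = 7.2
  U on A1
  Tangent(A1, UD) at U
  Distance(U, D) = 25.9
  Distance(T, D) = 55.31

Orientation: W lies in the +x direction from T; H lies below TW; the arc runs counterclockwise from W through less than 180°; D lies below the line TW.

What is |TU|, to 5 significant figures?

31.142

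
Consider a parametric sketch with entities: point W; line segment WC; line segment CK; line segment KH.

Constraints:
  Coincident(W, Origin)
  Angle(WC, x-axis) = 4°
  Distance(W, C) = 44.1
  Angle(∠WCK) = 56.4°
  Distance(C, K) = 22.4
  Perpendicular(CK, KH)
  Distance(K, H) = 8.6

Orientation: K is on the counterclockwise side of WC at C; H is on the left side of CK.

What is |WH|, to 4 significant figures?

28.20

∠WCK = 56.4°, so CK runs at 4.0° + (180° − 56.4°) = 127.6° from the x-axis; with |CK| = 22.4, K = C + 22.4·(cos 127.6°, sin 127.6°) = (30.33, 20.82). CK is perpendicular to KH; with |KH| = 8.6 on the left of CK, H = K + 8.6·(-0.7923, -0.6101) = (23.51, 15.58). Then |WH| = |H − W| = 28.20.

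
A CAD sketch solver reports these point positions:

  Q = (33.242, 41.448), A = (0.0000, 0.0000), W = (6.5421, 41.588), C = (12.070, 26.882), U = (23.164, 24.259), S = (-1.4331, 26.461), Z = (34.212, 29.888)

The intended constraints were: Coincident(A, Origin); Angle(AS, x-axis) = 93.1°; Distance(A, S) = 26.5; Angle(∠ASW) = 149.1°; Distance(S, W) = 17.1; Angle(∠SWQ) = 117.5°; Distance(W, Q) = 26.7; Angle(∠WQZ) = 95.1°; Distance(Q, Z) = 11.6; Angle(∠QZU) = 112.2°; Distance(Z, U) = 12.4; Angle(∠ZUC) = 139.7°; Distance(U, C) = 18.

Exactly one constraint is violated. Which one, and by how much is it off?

Distance(U, C) = 18 — off by 6.60.

A = (0.00, 0.00) ✓; AS at 93.10° ✓; |AS| = 26.50 ✓; ∠ASW = 149.1° ✓; |SW| = 17.10 ✓; ∠SWQ = 117.5° ✓; |WQ| = 26.70 ✓; ∠WQZ = 95.10° ✓; |QZ| = 11.60 ✓; ∠QZU = 112.2° ✓; |ZU| = 12.40 ✓; ∠ZUC = 139.7° ✓; |UC| = 11.40 ✗.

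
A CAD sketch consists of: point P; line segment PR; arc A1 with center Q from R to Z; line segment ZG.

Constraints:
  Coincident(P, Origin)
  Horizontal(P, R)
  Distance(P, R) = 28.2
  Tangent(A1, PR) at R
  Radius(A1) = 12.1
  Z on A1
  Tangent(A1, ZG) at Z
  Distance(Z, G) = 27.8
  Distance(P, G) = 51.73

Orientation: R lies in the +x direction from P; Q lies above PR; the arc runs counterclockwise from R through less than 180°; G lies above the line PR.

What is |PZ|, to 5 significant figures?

42.778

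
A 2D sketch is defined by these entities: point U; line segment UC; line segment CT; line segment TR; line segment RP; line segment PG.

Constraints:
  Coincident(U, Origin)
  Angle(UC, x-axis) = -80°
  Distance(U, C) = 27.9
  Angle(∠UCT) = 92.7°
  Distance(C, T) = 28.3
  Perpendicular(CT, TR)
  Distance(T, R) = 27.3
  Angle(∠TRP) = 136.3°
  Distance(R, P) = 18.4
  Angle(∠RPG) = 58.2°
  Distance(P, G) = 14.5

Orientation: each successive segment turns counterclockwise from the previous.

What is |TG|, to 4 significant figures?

31.19

U is at the origin; UC runs at -80.0° with length 27.9, so C = (4.845, -27.48). ∠UCT = 92.7° gives CT at 7.300° from the x-axis; with |CT| = 28.3, T = (32.92, -23.88). CT is perpendicular to TR, so TR runs at 97.30°; with |TR| = 27.3, R = (29.45, 3.199). ∠TRP = 136.3° gives RP at 141.0° from the x-axis; with |RP| = 18.4, P = (15.15, 14.78). ∠RPG = 58.2° gives PG at -97.20° from the x-axis; with |PG| = 14.5, G = (13.33, 0.3923). Then |TG| = |G − T| = 31.19.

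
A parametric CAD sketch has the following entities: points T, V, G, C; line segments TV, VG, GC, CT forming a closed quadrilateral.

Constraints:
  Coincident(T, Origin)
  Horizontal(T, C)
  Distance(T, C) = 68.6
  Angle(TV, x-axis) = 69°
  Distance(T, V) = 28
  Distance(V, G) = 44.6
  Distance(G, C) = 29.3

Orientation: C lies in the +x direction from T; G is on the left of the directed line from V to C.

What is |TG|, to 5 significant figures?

60.400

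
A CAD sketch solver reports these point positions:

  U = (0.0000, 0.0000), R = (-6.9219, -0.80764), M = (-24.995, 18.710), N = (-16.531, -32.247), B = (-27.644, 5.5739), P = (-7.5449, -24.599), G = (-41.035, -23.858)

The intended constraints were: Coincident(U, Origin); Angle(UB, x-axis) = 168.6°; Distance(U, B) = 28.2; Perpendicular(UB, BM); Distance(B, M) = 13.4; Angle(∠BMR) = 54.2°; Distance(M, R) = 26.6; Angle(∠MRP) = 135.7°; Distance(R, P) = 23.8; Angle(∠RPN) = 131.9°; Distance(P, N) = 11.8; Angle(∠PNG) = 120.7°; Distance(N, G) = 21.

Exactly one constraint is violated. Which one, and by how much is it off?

Distance(N, G) = 21 — off by 4.90.

U = (0.00, 0.00) ✓; UB at 168.6° ✓; |UB| = 28.20 ✓; ∠(UB, BM) = 90.00° ✓; |BM| = 13.40 ✓; ∠BMR = 54.20° ✓; |MR| = 26.60 ✓; ∠MRP = 135.7° ✓; |RP| = 23.80 ✓; ∠RPN = 131.9° ✓; |PN| = 11.80 ✓; ∠PNG = 120.7° ✓; |NG| = 25.90 ✗.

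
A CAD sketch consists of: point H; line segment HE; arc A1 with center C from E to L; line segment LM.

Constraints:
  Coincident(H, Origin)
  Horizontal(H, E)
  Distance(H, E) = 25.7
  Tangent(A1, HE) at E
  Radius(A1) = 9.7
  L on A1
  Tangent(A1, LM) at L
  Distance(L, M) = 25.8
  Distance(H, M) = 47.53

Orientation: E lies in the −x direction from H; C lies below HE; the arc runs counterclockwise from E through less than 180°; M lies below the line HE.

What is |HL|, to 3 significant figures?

37.1

Checks: |CL| = 9.700 ✓; ∠(CL, LM) = 90.00° ✓; |LM| = 25.80 ✓; |HM| = 47.53 ✓.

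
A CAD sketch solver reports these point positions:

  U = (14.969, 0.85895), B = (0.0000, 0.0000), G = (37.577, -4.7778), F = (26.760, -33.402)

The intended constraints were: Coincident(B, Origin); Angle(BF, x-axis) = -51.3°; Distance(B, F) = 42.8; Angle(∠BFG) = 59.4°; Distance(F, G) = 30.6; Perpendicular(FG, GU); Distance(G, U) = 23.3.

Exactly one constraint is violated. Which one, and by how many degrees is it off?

Perpendicular(FG, GU) — off by 6.70°.

B = (0.00, 0.00) ✓; BF at -51.30° ✓; |BF| = 42.80 ✓; ∠BFG = 59.40° ✓; |FG| = 30.60 ✓; ∠(FG, GU) = 96.70° ✗; |GU| = 23.30 ✓.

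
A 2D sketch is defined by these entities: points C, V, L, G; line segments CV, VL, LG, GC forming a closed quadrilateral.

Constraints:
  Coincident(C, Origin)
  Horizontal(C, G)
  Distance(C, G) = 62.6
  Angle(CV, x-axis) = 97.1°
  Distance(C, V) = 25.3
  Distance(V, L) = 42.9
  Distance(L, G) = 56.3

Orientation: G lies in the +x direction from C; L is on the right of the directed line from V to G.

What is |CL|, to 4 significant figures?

18.32

Checks: |VL| = 42.90 ✓; |LG| = 56.30 ✓.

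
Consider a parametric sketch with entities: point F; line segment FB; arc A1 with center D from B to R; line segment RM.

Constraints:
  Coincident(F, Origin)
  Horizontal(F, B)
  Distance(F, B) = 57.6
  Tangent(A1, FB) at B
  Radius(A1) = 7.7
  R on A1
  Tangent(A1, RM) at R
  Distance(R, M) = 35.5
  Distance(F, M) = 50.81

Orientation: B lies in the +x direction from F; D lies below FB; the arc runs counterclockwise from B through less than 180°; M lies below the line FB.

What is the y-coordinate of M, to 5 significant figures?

-36.451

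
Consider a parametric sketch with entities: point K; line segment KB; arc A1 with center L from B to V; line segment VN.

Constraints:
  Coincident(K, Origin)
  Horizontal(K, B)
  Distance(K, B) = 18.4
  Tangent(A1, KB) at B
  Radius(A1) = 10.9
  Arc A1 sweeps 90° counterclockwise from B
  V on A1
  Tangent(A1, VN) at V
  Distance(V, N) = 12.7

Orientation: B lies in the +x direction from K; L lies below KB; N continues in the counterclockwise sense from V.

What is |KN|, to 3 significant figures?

24.8

On A1, B sits at bearing 90° from L; a 90° counterclockwise sweep puts V at bearing 180°, so V = L + 10.9·(cos 180°, sin 180°) = (7.50, -10.9). Tangency of A1 to VN means the radius LV is perpendicular to VN, so VN runs along (−sin 180°, cos 180°); with |VN| = 12.7, N = (7.50, -23.6). Then |KN| = |N − K| = 24.8.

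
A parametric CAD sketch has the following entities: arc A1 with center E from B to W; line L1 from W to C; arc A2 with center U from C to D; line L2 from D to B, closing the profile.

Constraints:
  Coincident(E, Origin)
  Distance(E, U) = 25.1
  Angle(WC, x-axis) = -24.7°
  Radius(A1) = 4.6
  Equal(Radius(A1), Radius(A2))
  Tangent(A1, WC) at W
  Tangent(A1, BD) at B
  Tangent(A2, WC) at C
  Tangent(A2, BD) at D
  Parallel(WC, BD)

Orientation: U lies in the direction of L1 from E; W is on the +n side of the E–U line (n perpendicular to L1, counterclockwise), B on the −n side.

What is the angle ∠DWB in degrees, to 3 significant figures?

69.9°

The slot axis is L1's direction at -24.7°, so u = (cos -24.7°, sin -24.7°) = (0.909, -0.418) and n = (−sin -24.7°, cos -24.7°) = (0.418, 0.909). E is at the origin and U lies 25.1 along u from E, so U = 25.1·u = (22.8, -10.5). Tangency of A1 to both parallel lines with radius 4.6 puts W and B at E ± 4.6·n: W = (1.92, 4.18), B = (-1.92, -4.18). Equal radii place C and D the same way about U: C = U + 4.6·n = (24.7, -6.31), D = U − 4.6·n = (20.9, -14.7). Then cos ∠DWB = WD·WB / (|WD||WB|), giving 69.9°.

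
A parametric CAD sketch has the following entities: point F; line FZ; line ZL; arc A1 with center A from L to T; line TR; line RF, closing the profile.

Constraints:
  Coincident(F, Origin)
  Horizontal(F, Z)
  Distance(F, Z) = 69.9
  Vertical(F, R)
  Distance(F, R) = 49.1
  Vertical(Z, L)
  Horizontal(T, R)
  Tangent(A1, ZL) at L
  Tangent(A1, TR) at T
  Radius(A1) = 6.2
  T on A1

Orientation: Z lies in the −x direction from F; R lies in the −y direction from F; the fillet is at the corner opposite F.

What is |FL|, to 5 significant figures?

82.015

F is at the origin; FZ is horizontal with |FZ| = 69.9 and Z on the −x side, so Z = (-69.900, 0.0000). FR is vertical with |FR| = 49.1 and R on the −y side, so R = (0.0000, -49.100). The virtual corner opposite F is at (-69.900, -49.100). The tangent condition forces AL to be normal to ZL and since A1 is tangent to TR there, AT ⟂ TR, with radius 6.2, so the center A sits 6.2 in from both sides at A = (-63.700, -42.900). That places the tangent points at L = (-69.900, -42.900) on ZL and T = (-63.700, -49.100) on TR. Then |FL| = |L − F| = 82.015.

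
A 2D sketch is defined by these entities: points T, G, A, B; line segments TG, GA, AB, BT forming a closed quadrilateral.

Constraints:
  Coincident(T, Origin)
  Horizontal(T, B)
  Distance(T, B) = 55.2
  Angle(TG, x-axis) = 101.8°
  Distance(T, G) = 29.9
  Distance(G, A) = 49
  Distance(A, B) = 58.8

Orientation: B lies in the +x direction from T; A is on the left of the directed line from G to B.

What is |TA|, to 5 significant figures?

65.686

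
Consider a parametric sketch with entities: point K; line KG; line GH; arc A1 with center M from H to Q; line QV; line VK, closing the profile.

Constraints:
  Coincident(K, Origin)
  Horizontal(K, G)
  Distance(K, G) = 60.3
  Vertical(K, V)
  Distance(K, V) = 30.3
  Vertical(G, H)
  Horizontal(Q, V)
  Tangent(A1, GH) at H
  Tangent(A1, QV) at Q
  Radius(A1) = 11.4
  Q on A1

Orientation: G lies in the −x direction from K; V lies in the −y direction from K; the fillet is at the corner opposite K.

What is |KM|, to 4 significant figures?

52.43

K is at the origin; KG is horizontal with |KG| = 60.3 and G on the −x side, so G = (-60.30, 0.000). KV is vertical with |KV| = 30.3 and V on the −y side, so V = (0.000, -30.30). The virtual corner opposite K is at (-60.30, -30.30). The tangent condition forces MH to be normal to GH and since A1 is tangent to QV there, MQ ⟂ QV, with radius 11.4, so the center M sits 11.4 in from both sides at M = (-48.90, -18.90). Then |KM| = |M − K| = 52.43.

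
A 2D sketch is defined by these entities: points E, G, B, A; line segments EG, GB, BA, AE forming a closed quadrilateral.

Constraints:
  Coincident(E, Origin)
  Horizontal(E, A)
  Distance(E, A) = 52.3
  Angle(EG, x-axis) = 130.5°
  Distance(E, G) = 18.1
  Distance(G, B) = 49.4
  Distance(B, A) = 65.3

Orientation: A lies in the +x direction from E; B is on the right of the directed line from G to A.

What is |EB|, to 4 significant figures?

34.96

E is at the origin; EA is horizontal with |EA| = 52.3 and A in +x, so A = (52.3, 0). EG runs at 130.5° with |EG| = 18.1, so G = (-11.76, 13.76). B is determined by |GB| = 49.4 and |BA| = 65.3 together: it lies at the intersection of circle(G, 49.4) and circle(A, 65.3). With |GA| = 65.52, the foot of the radical line on GA is 18.84 from G and the perpendicular offset is √(49.4² − 18.84²) = 45.67. Taking the right-of-GA solution: B = (-2.928, -34.84).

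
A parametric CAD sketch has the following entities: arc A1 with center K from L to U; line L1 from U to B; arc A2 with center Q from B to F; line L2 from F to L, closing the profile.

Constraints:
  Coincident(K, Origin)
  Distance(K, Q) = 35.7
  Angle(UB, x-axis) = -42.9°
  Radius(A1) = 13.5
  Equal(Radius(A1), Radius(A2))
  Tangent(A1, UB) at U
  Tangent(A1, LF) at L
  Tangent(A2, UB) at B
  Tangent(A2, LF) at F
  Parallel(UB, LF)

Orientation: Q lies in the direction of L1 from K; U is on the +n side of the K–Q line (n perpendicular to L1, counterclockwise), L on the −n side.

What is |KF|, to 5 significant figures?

38.167

Tangency of A1 to both parallel lines with radius 13.5 puts U and L at K ± 13.5·n: U = (9.1897, 9.8893), L = (-9.1897, -9.8893). Equal radii place B and F the same way about Q: B = Q + 13.5·n = (35.342, -14.412), F = Q − 13.5·n = (16.962, -34.191). Then |KF| = |F − K| = 38.167.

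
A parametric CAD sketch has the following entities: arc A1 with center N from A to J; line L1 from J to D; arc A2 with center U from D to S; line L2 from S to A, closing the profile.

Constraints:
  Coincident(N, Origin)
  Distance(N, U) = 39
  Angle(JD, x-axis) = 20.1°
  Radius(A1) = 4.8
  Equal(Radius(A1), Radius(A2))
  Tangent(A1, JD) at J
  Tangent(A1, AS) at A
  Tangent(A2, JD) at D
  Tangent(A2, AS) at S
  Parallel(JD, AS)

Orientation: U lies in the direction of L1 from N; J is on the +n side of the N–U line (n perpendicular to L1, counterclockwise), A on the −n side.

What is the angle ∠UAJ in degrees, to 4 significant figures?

82.98°

The slot axis is L1's direction at 20.1°, so u = (cos 20.1°, sin 20.1°) = (0.9391, 0.3437) and n = (−sin 20.1°, cos 20.1°) = (-0.3437, 0.9391). N is at the origin and U lies 39.0 along u from N, so U = 39.0·u = (36.62, 13.40). Tangency of A1 to both parallel lines with radius 4.8 puts J and A at N ± 4.8·n: J = (-1.650, 4.508), A = (1.650, -4.508). Then cos ∠UAJ = AU·AJ / (|AU||AJ|), giving 82.98°.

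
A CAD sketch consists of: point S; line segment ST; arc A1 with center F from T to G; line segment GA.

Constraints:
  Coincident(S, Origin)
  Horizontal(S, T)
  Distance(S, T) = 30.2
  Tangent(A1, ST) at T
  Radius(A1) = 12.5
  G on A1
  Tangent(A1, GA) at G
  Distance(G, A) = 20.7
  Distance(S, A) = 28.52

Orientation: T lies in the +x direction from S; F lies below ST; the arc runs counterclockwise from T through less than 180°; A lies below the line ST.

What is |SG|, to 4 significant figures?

20.19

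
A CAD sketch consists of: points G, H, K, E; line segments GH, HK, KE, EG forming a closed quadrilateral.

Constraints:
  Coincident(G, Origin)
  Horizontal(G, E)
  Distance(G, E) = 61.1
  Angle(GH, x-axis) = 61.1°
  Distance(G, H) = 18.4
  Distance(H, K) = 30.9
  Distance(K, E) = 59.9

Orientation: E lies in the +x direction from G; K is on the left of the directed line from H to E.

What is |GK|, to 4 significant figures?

49.24

Checks: |HK| = 30.90 ✓; |KE| = 59.90 ✓.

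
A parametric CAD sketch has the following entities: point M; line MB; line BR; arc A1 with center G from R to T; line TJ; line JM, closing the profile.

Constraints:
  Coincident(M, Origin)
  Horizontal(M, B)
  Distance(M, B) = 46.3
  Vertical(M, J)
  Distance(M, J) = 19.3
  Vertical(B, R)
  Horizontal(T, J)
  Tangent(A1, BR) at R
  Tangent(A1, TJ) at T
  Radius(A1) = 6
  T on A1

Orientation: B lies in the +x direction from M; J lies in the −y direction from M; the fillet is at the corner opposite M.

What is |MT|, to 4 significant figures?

44.68

M is at the origin; M and B share the same y with |MB| = 46.3 and B on the +x side, so B = (46.30, 0.000). M and J share the same x with |MJ| = 19.3 and J on the −y side, so J = (0.000, -19.30). The virtual corner opposite M is at (46.30, -19.30). The tangent condition forces GR to be normal to BR and the tangent condition forces GT to be normal to TJ, with radius 6.0, so the center G sits 6.0 in from both sides at G = (40.30, -13.30). That places the tangent points at R = (46.30, -13.30) on BR and T = (40.30, -19.30) on TJ. Then |MT| = |T − M| = 44.68.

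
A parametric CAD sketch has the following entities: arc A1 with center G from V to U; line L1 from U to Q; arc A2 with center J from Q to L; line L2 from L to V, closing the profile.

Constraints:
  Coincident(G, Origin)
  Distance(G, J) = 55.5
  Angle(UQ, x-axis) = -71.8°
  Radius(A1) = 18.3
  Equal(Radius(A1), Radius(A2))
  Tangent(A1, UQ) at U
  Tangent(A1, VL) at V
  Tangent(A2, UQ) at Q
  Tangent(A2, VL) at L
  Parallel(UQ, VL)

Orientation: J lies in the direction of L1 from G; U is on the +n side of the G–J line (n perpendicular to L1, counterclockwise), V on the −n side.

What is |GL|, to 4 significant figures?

58.44

The slot axis is L1's direction at -71.8°, so u = (cos -71.8°, sin -71.8°) = (0.3123, -0.9500) and n = (−sin -71.8°, cos -71.8°) = (0.9500, 0.3123). G is at the origin and J lies 55.5 along u from G, so J = 55.5·u = (17.33, -52.72). Tangency of A1 to both parallel lines with radius 18.3 puts U and V at G ± 18.3·n: U = (17.38, 5.716), V = (-17.38, -5.716). Equal radii place Q and L the same way about J: Q = J + 18.3·n = (34.72, -47.01), L = J − 18.3·n = (-0.04990, -58.44). Then |GL| = |L − G| = 58.44.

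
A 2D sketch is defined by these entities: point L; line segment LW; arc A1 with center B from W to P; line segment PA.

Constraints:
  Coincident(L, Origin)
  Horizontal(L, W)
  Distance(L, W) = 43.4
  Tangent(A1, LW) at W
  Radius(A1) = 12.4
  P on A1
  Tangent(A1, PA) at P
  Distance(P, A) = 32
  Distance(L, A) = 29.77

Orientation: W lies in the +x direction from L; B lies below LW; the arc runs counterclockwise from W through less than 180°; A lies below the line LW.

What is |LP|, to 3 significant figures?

34.6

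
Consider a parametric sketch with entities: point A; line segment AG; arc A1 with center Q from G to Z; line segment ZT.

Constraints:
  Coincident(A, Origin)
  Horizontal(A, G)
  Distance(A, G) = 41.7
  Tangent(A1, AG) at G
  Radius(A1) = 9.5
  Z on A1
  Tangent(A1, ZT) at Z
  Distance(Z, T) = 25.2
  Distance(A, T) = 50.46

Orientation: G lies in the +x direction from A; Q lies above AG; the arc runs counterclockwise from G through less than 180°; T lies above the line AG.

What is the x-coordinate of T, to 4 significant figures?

35.62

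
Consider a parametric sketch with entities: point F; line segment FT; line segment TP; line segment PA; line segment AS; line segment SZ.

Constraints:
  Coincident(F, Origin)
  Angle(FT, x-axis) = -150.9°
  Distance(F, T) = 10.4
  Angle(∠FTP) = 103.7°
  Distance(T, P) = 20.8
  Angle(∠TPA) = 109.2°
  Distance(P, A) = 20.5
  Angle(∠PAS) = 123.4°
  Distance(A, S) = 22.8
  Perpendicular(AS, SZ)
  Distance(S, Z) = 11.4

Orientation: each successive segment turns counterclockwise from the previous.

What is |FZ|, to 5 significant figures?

21.642

∠PAS = 123.4° gives AS at 52.800° from the x-axis; with |AS| = 22.8, S = (30.676, -8.3088). AS is perpendicular to SZ, so SZ runs at 142.80°; with |SZ| = 11.4, Z = (21.596, -1.4164). Then |FZ| = |Z − F| = 21.642.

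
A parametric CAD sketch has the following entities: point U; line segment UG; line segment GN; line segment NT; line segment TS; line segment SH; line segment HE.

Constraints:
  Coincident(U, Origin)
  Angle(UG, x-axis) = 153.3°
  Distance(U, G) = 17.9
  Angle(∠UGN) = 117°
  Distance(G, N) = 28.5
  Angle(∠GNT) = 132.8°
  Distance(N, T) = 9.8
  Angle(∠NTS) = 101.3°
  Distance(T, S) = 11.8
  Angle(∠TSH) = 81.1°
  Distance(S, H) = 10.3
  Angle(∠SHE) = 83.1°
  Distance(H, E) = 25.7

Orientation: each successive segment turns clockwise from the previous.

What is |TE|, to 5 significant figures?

14.866

∠TSH = 81.1° gives SH at -134.50° from the x-axis; with |SH| = 10.3, H = (-6.6098, 29.023). ∠SHE = 83.1° gives HE at 128.60° from the x-axis; with |HE| = 25.7, E = (-22.643, 49.108). Then |TE| = |E − T| = 14.866.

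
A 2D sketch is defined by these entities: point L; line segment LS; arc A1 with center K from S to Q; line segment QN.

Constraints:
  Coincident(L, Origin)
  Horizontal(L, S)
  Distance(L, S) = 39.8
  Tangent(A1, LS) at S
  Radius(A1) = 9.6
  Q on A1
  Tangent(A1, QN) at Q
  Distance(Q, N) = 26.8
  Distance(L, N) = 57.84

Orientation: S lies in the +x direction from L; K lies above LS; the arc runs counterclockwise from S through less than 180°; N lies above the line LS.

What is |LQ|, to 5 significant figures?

50.537

Checks: |KQ| = 9.600 ✓; ∠(KQ, QN) = 90.00° ✓; |QN| = 26.80 ✓; |LN| = 57.84 ✓.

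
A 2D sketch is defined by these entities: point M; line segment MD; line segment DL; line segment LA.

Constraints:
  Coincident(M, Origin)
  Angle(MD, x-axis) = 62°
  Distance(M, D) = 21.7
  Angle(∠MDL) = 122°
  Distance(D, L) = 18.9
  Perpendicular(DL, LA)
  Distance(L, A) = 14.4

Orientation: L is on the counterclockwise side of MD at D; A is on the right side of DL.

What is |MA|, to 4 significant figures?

44.72

M is at the origin; MD runs at 62.0° with length 21.7, so D = 21.7·(cos 62.0°, sin 62.0°) = (10.19, 19.16). ∠MDL = 122.0°, so DL runs at 62.0° + (180° − 122.0°) = 120.0° from the x-axis; with |DL| = 18.9, L = D + 18.9·(cos 120.0°, sin 120.0°) = (0.7375, 35.53). DL is perpendicular to LA; with |LA| = 14.4 on the right of DL, A = L + 14.4·(0.8660, 0.5000) = (13.21, 42.73). Then |MA| = |A − M| = 44.72.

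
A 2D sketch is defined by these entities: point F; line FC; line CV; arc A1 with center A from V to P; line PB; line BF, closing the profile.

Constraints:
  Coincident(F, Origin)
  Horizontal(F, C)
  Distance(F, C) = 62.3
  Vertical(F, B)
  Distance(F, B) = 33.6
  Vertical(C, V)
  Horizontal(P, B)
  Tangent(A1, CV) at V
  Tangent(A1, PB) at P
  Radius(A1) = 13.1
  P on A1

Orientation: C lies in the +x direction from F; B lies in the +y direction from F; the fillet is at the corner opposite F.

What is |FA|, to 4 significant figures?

53.30

F is at the origin; F and C share the same y with |FC| = 62.3 and C on the +x side, so C = (62.30, 0.000). FB is vertical with |FB| = 33.6 and B on the +y side, so B = (0.000, 33.60). The virtual corner opposite F is at (62.30, 33.60). Tangency of A1 to CV means the radius AV is perpendicular to CV and the tangent condition forces AP to be normal to PB, with radius 13.1, so the center A sits 13.1 in from both sides at A = (49.20, 20.50). Then |FA| = |A − F| = 53.30.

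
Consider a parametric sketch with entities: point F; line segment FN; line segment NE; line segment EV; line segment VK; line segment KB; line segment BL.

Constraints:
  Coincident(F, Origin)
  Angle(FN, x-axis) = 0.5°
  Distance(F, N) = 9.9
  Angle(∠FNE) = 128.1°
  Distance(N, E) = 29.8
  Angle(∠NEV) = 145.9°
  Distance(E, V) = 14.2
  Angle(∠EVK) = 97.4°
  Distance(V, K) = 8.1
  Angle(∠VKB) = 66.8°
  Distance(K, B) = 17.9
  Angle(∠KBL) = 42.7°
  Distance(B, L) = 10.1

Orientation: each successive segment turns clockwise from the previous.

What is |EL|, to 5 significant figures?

7.1669

F is at the origin; FN runs at 0.5° with length 9.9, so N = (9.8996, 0.086393). ∠FNE = 128.1° gives NE at -51.400° from the x-axis; with |NE| = 29.8, E = (28.491, -23.203). ∠NEV = 145.9° gives EV at -85.500° from the x-axis; with |EV| = 14.2, V = (29.605, -37.359). ∠EVK = 97.4° gives VK at -168.10° from the x-axis; with |VK| = 8.1, K = (21.679, -39.029). ∠VKB = 66.8° gives KB at 78.700° from the x-axis; with |KB| = 17.9, B = (25.187, -21.476). ∠KBL = 42.7° gives BL at -58.600° from the x-axis; with |BL| = 10.1, L = (30.449, -30.097). Then |EL| = |L − E| = 7.1669.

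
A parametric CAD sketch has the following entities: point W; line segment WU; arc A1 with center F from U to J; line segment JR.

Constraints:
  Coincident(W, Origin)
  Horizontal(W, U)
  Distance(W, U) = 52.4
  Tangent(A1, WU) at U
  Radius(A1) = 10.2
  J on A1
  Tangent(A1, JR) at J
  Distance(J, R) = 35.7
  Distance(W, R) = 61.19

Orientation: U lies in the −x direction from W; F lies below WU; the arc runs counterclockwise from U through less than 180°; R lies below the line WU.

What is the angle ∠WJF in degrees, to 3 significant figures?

19.3°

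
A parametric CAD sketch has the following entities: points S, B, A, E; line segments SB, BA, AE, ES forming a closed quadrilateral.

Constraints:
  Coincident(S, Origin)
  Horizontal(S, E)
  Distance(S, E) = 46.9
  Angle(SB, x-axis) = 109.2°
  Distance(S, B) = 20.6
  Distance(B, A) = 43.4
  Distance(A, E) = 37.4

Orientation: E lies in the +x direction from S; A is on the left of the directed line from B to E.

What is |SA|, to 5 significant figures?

48.623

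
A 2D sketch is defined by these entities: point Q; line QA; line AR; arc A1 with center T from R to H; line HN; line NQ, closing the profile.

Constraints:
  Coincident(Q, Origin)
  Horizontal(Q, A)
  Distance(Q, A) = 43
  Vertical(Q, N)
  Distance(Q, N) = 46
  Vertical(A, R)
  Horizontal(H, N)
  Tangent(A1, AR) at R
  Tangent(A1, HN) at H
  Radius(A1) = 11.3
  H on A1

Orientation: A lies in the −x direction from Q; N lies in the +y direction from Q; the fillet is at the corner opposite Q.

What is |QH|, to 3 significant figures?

55.9

Q is at the origin; QA is horizontal with |QA| = 43.0 and A on the −x side, so A = (-43.0, 0.00). QN is vertical with |QN| = 46.0 and N on the +y side, so N = (0.00, 46.0). The virtual corner opposite Q is at (-43.0, 46.0). Tangency of A1 to AR means the radius TR is perpendicular to AR and since A1 is tangent to HN there, TH ⟂ HN, with radius 11.3, so the center T sits 11.3 in from both sides at T = (-31.7, 34.7). That places the tangent points at R = (-43.0, 34.7) on AR and H = (-31.7, 46.0) on HN. Then |QH| = |H − Q| = 55.9.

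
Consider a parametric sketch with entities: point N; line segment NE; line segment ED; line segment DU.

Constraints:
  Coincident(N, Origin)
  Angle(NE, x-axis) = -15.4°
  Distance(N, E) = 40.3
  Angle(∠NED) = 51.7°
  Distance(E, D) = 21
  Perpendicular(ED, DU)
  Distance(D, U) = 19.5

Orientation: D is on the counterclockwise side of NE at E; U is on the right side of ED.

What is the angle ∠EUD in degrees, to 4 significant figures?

47.12°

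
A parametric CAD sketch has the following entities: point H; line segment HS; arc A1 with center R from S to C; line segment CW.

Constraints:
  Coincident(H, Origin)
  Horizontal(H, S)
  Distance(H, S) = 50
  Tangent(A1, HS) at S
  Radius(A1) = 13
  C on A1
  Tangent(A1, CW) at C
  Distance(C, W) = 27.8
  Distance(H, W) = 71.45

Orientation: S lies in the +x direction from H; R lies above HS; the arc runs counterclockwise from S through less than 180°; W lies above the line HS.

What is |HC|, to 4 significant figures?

64.65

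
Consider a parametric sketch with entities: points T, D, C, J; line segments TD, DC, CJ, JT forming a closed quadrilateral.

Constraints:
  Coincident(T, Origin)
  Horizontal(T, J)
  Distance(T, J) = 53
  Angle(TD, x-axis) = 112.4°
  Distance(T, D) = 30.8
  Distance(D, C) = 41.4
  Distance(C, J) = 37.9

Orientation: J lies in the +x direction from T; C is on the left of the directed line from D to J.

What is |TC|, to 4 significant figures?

42.06

T is at the origin; TJ is horizontal with |TJ| = 53.0 and J in +x, so J = (53.0, 0). TD runs at 112.4° with |TD| = 30.8, so D = (-11.74, 28.48). C is determined by |DC| = 41.4 and |CJ| = 37.9 together: it lies at the intersection of circle(D, 41.4) and circle(J, 37.9). With |DJ| = 70.72, the foot of the radical line on DJ is 37.32 from D and the perpendicular offset is √(41.4² − 37.32²) = 17.91. Taking the left-of-DJ solution: C = (29.64, 29.85).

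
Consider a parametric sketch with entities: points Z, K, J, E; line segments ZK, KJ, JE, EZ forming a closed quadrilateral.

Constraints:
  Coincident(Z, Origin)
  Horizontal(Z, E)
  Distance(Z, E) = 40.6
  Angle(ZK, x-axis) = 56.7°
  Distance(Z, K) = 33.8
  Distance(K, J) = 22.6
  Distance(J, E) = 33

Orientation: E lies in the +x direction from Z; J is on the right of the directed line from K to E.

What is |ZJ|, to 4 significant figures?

11.71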